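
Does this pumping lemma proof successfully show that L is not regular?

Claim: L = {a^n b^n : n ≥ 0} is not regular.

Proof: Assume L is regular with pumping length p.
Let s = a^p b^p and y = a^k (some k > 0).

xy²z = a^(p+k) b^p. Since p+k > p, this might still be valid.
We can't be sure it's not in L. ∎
The proof is INCORRECT.

Error: The conclusion is wrong.
xy²z = a^(p+k) b^p is definitely NOT in L because the number of a's (p+k) ≠ number of b's (p).
The proof incorrectly doubts what is actually a valid contradiction.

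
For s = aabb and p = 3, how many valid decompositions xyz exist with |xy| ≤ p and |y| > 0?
6

For s = 'aabb' with pumping length p = 3:

Constraints: |xy| ≤ 3, |y| > 0

Valid decompositions (|xy| ≤ p, |y| ≥ 1):
  • x='', y='a', z='abb'
  • x='a', y='a', z='bb'
  • x='', y='aa', z='bb'
  • x='aa', y='b', z='b'
  • x='a', y='ab', z='b'
  • x='', y='aab', z='b'

Total count: 6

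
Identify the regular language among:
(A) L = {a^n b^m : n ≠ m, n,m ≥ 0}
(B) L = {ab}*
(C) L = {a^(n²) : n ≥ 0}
(B) {ab}*

(B) L = {ab}* is regular.

This can be recognized by a finite automaton (DFA/NFA).
Regular expressions like {ab}* define regular languages.

The other choices are not regular:
- {a^(n²) : n ≥ 0}: After pumping, length is no longer a perfect square
- {a^n b^m : n ≠ m, n,m ≥ 0}: After pumping a's, we can make n = m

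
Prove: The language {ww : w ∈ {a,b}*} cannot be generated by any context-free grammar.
Assume for contradiction that L is context-free, and let p ≥ 1 be the pumping length given by the pumping lemma for CFLs.
Choose s = a^p b^p a^p b^p. Then s ∈ L (take w = a^p b^p) and |s| = 4p ≥ p.
By the CFL pumping lemma, s = uvxyz for some u, v, x, y, z with |vxy| ≤ p, |vy| ≥ 1, and uv^i xy^i z ∈ L for every i ≥ 0.

Write s as four blocks A₁ B₁ A₂ B₂ with A₁ = A₂ = a^p and B₁ = B₂ = b^p. Since |vxy| ≤ p, the window vxy lies inside at most two adjacent blocks. Take i = 0 and let t = uxz, so |t| = 4p − |vy| with 1 ≤ |vy| ≤ p. If |t| is odd, t ∉ L immediately, so assume |vy| is even (hence |vy| ≥ 2) and |t|/2 = 2p − |vy|/2, which satisfies p ≤ |t|/2 ≤ 2p − 1.

Case 1 (vxy inside A₁B₁): t = a^(p−j) b^(p−l) a^p b^p with j + l = |vy|. The second half of t has length < 2p, so it is a suffix of the trailing a^p b^p and ends in b; the first half is a^(p−j) b^(p−l) a^((j+l)/2), which ends in a because (j+l)/2 ≥ 1. The halves differ, so t ∉ L.

Case 2 (vxy inside B₁A₂, straddling the middle): t = a^p b^(p−j) a^(p−l) b^p with j + l = |vy|. If t = ww, then w is a prefix of t of length ≥ p, so w begins with a^p; and w is a suffix of t of length ≥ p, so w ends with b^p. That forces |w| ≥ 2p, contradicting |w| = |t|/2 ≤ 2p − 1. So t ∉ L.

Case 3 (vxy inside A₂B₂): t = a^p b^p a^(p−j) b^(p−l) with j + l = |vy|. The first half of t is a prefix of a^p b^p, so it begins with a; the second half is b^((j+l)/2) a^(p−j) b^(p−l), which begins with b. The halves differ, so t ∉ L.

In every case uv⁰xy⁰z = uxz ∉ L.

This contradicts the CFL pumping lemma, which requires uv^i xy^i z ∈ L for all i ≥ 0.
Hence L = {ww : w ∈ {a,b}*} is not context-free. ∎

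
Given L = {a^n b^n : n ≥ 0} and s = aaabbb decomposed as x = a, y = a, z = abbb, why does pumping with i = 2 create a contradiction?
xy²z = aaaabbb ∉ L

Pumping with i = 2 replaces y = a by y² = aa:
- Original: s = xyz = aaabbb; aaabbb = a^3 b^3 has equal counts (3 = 3), so it is in L
- Pumped: xy²z = a · aa · abbb = aaaabbb
- aaaabbb has 4 a's and 3 b's; 4 ≠ 3, so it is not in L

The pumping lemma would require xy²z ∈ L, so this decomposition yields a contradiction.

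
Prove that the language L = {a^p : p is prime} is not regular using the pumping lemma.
Assume for contradiction that L is regular, and let p ≥ 1 be the pumping length given by the pumping lemma.
Choose a prime q with q ≥ p (one exists because there are infinitely many primes) and let s = a^q. Then s ∈ L and |s| = q ≥ p.
By the pumping lemma, s = xyz for some x, y, z with |xy| ≤ p, |y| ≥ 1, and xy^i z ∈ L for every i ≥ 0.
Here y = a^k for some k with 1 ≤ k ≤ p, and xy^i z = a^(q + (i − 1)k) for every i ≥ 0.

Take i = q + 1: |xy^(q+1) z| = q + qk = q(k + 1).
Both factors satisfy q ≥ 2 and k + 1 ≥ 2, so q(k + 1) is composite, and xy^(q+1) z ∉ L.

This contradicts the pumping lemma, which requires xy^i z ∈ L for all i ≥ 0.
Hence L = {a^p : p is prime} is not regular. ∎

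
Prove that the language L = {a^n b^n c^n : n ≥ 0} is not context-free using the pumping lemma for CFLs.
Assume for contradiction that L is context-free, and let p ≥ 1 be the pumping length given by the pumping lemma for CFLs.
Choose s = a^p b^p c^p. Then s ∈ L and |s| = 3p ≥ p.
By the CFL pumping lemma, s = uvxyz for some u, v, x, y, z with |vxy| ≤ p, |vy| ≥ 1, and uv^i xy^i z ∈ L for every i ≥ 0.

Because |vxy| ≤ p, the window vxy cannot contain both an a and a c: any substring of s containing both must include the entire block b^p plus at least one a and one c, so it has length ≥ p + 2 > p.
Hence at least one of the letters a, c does not occur in vy at all.

Take i = 0: the string uxz is obtained from s by deleting |vy| ≥ 1 symbols, so |uxz| = 3p − |vy| < 3p.
But the letter (a or c) that does not occur in vy still occurs exactly p times in uxz. Every string of L with exactly p copies of some letter is a^p b^p c^p, of length 3p. Since |uxz| < 3p, uxz ∉ L.

This contradicts the CFL pumping lemma, which requires uv^i xy^i z ∈ L for all i ≥ 0.
Hence L = {a^n b^n c^n : n ≥ 0} is not context-free. ∎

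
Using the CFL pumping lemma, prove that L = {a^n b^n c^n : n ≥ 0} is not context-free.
Assume for contradiction that L is context-free, and let p ≥ 1 be the pumping length given by the pumping lemma for CFLs.
Choose s = a^p b^p c^p. Then s ∈ L and |s| = 3p ≥ p.
By the CFL pumping lemma, s = uvxyz for some u, v, x, y, z with |vxy| ≤ p, |vy| ≥ 1, and uv^i xy^i z ∈ L for every i ≥ 0.

Because |vxy| ≤ p, the window vxy cannot contain both an a and a c: any substring of s containing both must include the entire block b^p plus at least one a and one c, so it has length ≥ p + 2 > p.
Hence at least one of the letters a, c does not occur in vy at all.

Take i = 0: the string uxz is obtained from s by deleting |vy| ≥ 1 symbols, so |uxz| = 3p − |vy| < 3p.
But the letter (a or c) that does not occur in vy still occurs exactly p times in uxz. Every string of L with exactly p copies of some letter is a^p b^p c^p, of length 3p. Since |uxz| < 3p, uxz ∉ L.

This contradicts the CFL pumping lemma, which requires uv^i xy^i z ∈ L for all i ≥ 0.
Hence L = {a^n b^n c^n : n ≥ 0} is not context-free. ∎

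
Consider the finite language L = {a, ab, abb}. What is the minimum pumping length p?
p = 4

For a finite language L, the pumping lemma holds vacuously if p > max|s| for s ∈ L.

The longest string in L = {a, ab, abb} has length 3.
If p = 4, then no string s ∈ L has |s| ≥ p, so the condition is vacuously true.

The minimum pumping length is p = 4.

Why no smaller p works: for any p ≤ 3, the longest string s ∈ L has |s| = 3 ≥ p, so it would
have to be pumpable; but pumping up (i = 2, 3, ...) produces ever longer strings, which cannot all lie in the
finite language L. So the pumping property fails for every p ≤ 3.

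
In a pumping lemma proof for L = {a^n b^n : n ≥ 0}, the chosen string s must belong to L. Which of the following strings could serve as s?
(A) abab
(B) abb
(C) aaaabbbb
(C) aaaabbbb

The pumping lemma is applied to a string s that lies in L, so first check membership of each option:
- (A) abab has an a after a b, so it is not of the form a^n b^n and is not in L ✗
- (B) abb has 1 a's and 2 b's; 1 ≠ 2, so it is not in L ✗
- (C) aaaabbbb = a^4 b^4 has equal counts (4 = 4), so it is in L ✓

Only (C) aaaabbbb is in L, so it is the only candidate that could play the role of s.
(In a complete proof one picks s in terms of the pumping length p so that |s| ≥ p is guaranteed; a fixed string like aaaabbbb illustrates the shape of such an s.)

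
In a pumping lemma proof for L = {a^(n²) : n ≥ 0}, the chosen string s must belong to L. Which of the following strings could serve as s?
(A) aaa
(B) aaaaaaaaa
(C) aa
(B) aaaaaaaaa

The pumping lemma is applied to a string s that lies in L, so first check membership of each option:
- (A) aaa has length 3, strictly between 1² = 1 and 2² = 4, so it is not in L ✗
- (B) aaaaaaaaa has length 9 = 3², a perfect square, so it is in L ✓
- (C) aa has length 2, strictly between 1² = 1 and 2² = 4, so it is not in L ✗

Only (B) aaaaaaaaa is in L, so it is the only candidate that could play the role of s.
(In a complete proof one picks s in terms of the pumping length p so that |s| ≥ p is guaranteed; a fixed string like aaaaaaaaa illustrates the shape of such an s.)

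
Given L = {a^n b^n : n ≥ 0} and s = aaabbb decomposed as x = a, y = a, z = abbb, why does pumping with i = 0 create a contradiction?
xy⁰z = aabbb ∉ L

Pumping with i = 0 replaces y = a by y⁰ = ε:
- Original: s = xyz = aaabbb; aaabbb = a^3 b^3 has equal counts (3 = 3), so it is in L
- Pumped: xy⁰z = a · ε · abbb = aabbb
- aabbb has 2 a's and 3 b's; 2 ≠ 3, so it is not in L

The pumping lemma would require xy⁰z ∈ L, so this decomposition yields a contradiction.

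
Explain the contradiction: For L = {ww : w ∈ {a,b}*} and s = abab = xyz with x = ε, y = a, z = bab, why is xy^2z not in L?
xy²z = aabab ∉ L

Pumping with i = 2 replaces y = a by y² = aa:
- Original: s = xyz = abab; abab splits into halves ab · ab, which are equal, so it is in L (w = ab)
- Pumped: xy²z = ε · aa · bab = aabab
- aabab has odd length 5, so it cannot be written as ww and is not in L

The pumping lemma would require xy²z ∈ L, so this decomposition yields a contradiction.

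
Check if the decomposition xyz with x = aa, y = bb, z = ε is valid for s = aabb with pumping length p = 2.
Violated: |xy| ≤ p

The decomposition x = aa, y = bb, z = ε for s = aabb with p = 2
violates the constraint: |xy| ≤ p

|xy| = |aabb| = 4 > 2 = p. The decomposition puts too many characters in xy.

Pumping lemma constraints:
1. xyz = s (decomposition is valid)
2. |xy| ≤ p
3. |y| > 0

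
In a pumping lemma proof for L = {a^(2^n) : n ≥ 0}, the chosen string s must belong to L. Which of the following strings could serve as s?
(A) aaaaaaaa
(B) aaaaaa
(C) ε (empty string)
(A) aaaaaaaa

The pumping lemma is applied to a string s that lies in L, so first check membership of each option:
- (A) aaaaaaaa has length 8 = 2^3, so it is in L ✓
- (B) aaaaaa has length 6, strictly between 2^2 = 4 and 2^3 = 8, so it is not in L ✗
- (C) ε has length 0, which is not a power of 2, so it is not in L ✗

Only (A) aaaaaaaa is in L, so it is the only candidate that could play the role of s.
(In a complete proof one picks s in terms of the pumping length p so that |s| ≥ p is guaranteed; a fixed string like aaaaaaaa illustrates the shape of such an s.)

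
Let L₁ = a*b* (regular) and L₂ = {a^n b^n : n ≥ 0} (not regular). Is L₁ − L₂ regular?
No — L₁ − L₂ is not regular.

a*b* − {a^n b^n} = {a^n b^m : n ≠ m}. If this were regular, then its complement intersected with a*b*, namely {a^n b^n : n ≥ 0}, would be regular too (closure under complement and intersection) — contradiction. So L₁ − L₂ is not regular.

Note that the bare facts "L₁ regular, L₂ non-regular" do not settle the question by themselves: the closure of regular languages under ∪, ∩, complement and difference applies only when BOTH operands are regular. With a non-regular operand the result can come out regular or non-regular depending on the specific languages, so one has to work out L₁ − L₂ for this particular pair, as above.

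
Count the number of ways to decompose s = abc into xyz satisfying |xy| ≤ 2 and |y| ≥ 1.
3

For s = 'abc' with pumping length p = 2:

Constraints: |xy| ≤ 2, |y| > 0

Valid decompositions (|xy| ≤ p, |y| ≥ 1):
  • x='', y='a', z='bc'
  • x='a', y='b', z='c'
  • x='', y='ab', z='c'

Total count: 3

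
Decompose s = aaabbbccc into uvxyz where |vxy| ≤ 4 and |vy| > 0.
u='aa', v='a', x='bb', y='b', z='ccc'

For s = aaabbbccc with pumping length p = 4:

One valid decomposition:
- u = 'aa'
- v = 'a'
- x = 'bb'
- y = 'b'
- z = 'ccc'

Verification:
- uvxyz = 'aa' + 'a' + 'bb' + 'b' + 'ccc' = aaabbbccc ✓
- |vxy| = |'abbb'| = 4 ≤ 4 ✓
- |vy| = |'ab'| = 2 > 0 ✓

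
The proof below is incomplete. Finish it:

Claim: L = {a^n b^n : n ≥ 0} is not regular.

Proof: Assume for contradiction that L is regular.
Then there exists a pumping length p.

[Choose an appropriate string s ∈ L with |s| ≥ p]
s = a^p b^p

This string is in L (has equal a's and b's) and has length 2p ≥ p.
Any decomposition xyz with |xy| ≤ p means y consists only of a's,
so pumping will unbalance the counts.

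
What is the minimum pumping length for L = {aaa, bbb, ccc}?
p = 4

For a finite language L, the pumping lemma holds vacuously if p > max|s| for s ∈ L.

The longest string in L = {aaa, bbb, ccc} has length 3.
If p = 4, then no string s ∈ L has |s| ≥ p, so the condition is vacuously true.

The minimum pumping length is p = 4.

Why no smaller p works: for any p ≤ 3, the longest string s ∈ L has |s| = 3 ≥ p, so it would
have to be pumpable; but pumping up (i = 2, 3, ...) produces ever longer strings, which cannot all lie in the
finite language L. So the pumping property fails for every p ≤ 3.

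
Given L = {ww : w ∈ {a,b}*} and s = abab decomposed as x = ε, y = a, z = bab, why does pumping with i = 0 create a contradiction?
xy⁰z = bab ∉ L

Pumping with i = 0 replaces y = a by y⁰ = ε:
- Original: s = xyz = abab; abab splits into halves ab · ab, which are equal, so it is in L (w = ab)
- Pumped: xy⁰z = ε · ε · bab = bab
- bab has odd length 3, so it cannot be written as ww and is not in L

The pumping lemma would require xy⁰z ∈ L, so this decomposition yields a contradiction.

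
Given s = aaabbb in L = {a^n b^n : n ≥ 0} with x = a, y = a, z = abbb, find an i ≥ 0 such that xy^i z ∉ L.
i = 3

xy³z = a · aaa · abbb = aaaaabbb; aaaaabbb has 5 a's and 3 b's; 5 ≠ 3, so it is not in L.
(Other choices also work, e.g. i = 0, 2; only i = 1 is guaranteed to stay in L since xy¹z = s.)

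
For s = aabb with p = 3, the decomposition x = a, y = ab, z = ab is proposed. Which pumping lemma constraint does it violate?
Violated: xyz = s

The decomposition x = a, y = ab, z = ab for s = aabb with p = 3
violates the constraint: xyz = s

xyz = 'a' + 'ab' + 'ab' = 'aabab' ≠ 'aabb' = s. The decomposition doesn't reconstruct s.

Pumping lemma constraints:
1. xyz = s (decomposition is valid)
2. |xy| ≤ p
3. |y| > 0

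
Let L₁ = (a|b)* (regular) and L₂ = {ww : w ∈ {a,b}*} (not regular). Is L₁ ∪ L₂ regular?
Yes — L₁ ∪ L₂ is regular.

{ww} ⊆ (a|b)*, so L₁ ∪ L₂ = (a|b)*, which is regular.

Note that the bare facts "L₁ regular, L₂ non-regular" do not settle the question by themselves: the closure of regular languages under ∪, ∩, complement and difference applies only when BOTH operands are regular. With a non-regular operand the result can come out regular or non-regular depending on the specific languages, so one has to work out L₁ ∪ L₂ for this particular pair, as above.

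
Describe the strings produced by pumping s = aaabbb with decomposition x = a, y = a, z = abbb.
{xy^i z : i ≥ 0} = {a^(2+i) b^3 : i ≥ 0} = {aabbb, aaabbb, aaaabbb, ...}

With x = a, y = a, z = abbb: Starting with aaabbb and pumping the second 'a', we get strings with 2+i a's followed by 3 b's for i = 0, 1, 2, ...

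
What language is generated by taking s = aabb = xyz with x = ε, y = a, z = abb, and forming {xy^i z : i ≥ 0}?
{xy^i z : i ≥ 0} = {a^(i+1) b^2 : i ≥ 0} = {abb, aabb, aaabb, ...}

With x = ε, y = a, z = abb: Starting with aabb and pumping the first 'a' (z = abb keeps the second 'a'), we get strings with i+1 a's followed by 2 b's for i = 0, 1, 2, ...; note bb is not produced because z always contributes one a.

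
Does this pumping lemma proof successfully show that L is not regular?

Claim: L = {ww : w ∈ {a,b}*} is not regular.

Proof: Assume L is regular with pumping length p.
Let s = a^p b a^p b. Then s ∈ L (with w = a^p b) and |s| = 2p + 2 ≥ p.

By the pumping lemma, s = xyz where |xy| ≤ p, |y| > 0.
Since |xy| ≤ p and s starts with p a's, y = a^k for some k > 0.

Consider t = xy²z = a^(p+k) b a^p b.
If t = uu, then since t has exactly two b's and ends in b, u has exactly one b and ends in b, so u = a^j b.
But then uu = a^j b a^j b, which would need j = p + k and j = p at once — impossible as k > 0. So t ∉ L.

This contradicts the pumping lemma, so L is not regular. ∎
The proof is correct.

This proof is valid because:
1. s = a^p b a^p b is in L and is chosen in terms of p, so |s| ≥ p holds for every p
2. The decomposition analysis is correct: |xy| ≤ p forces y to lie inside the leading a's
3. The contradiction is valid: the argument shows a^(p+k) b a^p b cannot be split into two equal halves
4. The conclusion follows logically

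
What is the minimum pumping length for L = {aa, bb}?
p = 3

For a finite language L, the pumping lemma holds vacuously if p > max|s| for s ∈ L.

The longest string in L = {aa, bb} has length 2.
If p = 3, then no string s ∈ L has |s| ≥ p, so the condition is vacuously true.

The minimum pumping length is p = 3.

Why no smaller p works: for any p ≤ 2, the longest string s ∈ L has |s| = 2 ≥ p, so it would
have to be pumpable; but pumping up (i = 2, 3, ...) produces ever longer strings, which cannot all lie in the
finite language L. So the pumping property fails for every p ≤ 2.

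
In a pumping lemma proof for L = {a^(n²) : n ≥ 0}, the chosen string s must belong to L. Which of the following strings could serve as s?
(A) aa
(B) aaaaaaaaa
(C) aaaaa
(B) aaaaaaaaa

The pumping lemma is applied to a string s that lies in L, so first check membership of each option:
- (A) aa has length 2, strictly between 1² = 1 and 2² = 4, so it is not in L ✗
- (B) aaaaaaaaa has length 9 = 3², a perfect square, so it is in L ✓
- (C) aaaaa has length 5, strictly between 2² = 4 and 3² = 9, so it is not in L ✗

Only (B) aaaaaaaaa is in L, so it is the only candidate that could play the role of s.
(In a complete proof one picks s in terms of the pumping length p so that |s| ≥ p is guaranteed; a fixed string like aaaaaaaaa illustrates the shape of such an s.)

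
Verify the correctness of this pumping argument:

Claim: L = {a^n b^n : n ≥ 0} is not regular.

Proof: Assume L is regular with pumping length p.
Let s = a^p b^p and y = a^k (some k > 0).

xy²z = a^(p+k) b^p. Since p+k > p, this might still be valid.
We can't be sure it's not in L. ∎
The proof is INCORRECT.

Error: The conclusion is wrong.
xy²z = a^(p+k) b^p is definitely NOT in L because the number of a's (p+k) ≠ number of b's (p).
The proof incorrectly doubts what is actually a valid contradiction.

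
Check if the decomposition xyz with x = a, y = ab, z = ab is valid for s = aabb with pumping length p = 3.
Violated: xyz = s

The decomposition x = a, y = ab, z = ab for s = aabb with p = 3
violates the constraint: xyz = s

xyz = 'a' + 'ab' + 'ab' = 'aabab' ≠ 'aabb' = s. The decomposition doesn't reconstruct s.

Pumping lemma constraints:
1. xyz = s (decomposition is valid)
2. |xy| ≤ p
3. |y| > 0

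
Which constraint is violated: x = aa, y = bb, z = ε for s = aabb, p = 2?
Violated: |xy| ≤ p

The decomposition x = aa, y = bb, z = ε for s = aabb with p = 2
violates the constraint: |xy| ≤ p

|xy| = |aabb| = 4 > 2 = p. The decomposition puts too many characters in xy.

Pumping lemma constraints:
1. xyz = s (decomposition is valid)
2. |xy| ≤ p
3. |y| > 0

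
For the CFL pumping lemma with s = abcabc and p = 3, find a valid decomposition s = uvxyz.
u='ab', v='c', x='a', y='b', z='c'

For s = abcabc with pumping length p = 3:

One valid decomposition:
- u = 'ab'
- v = 'c'
- x = 'a'
- y = 'b'
- z = 'c'

Verification:
- uvxyz = 'ab' + 'c' + 'a' + 'b' + 'c' = abcabc ✓
- |vxy| = |'cab'| = 3 ≤ 3 ✓
- |vy| = |'cb'| = 2 > 0 ✓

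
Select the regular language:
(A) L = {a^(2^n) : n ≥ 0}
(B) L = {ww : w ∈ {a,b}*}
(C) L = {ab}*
(C) {ab}*

(C) L = {ab}* is regular.

This can be recognized by a finite automaton (DFA/NFA).
Regular expressions like {ab}* define regular languages.

The other choices are not regular:
- {ww : w ∈ {a,b}*}: After pumping, the two halves no longer match
- {a^(2^n) : n ≥ 0}: After pumping, length is no longer a power of 2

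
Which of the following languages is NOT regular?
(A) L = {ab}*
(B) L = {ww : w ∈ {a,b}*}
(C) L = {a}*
(B) {ww : w ∈ {a,b}*}

(B) L = {ww : w ∈ {a,b}*} is NOT regular.

The pumping lemma can be used to prove this:
After pumping, the two halves no longer match

The other languages are regular because they can be recognized by finite automata.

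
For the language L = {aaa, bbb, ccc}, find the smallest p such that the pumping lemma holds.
p = 4

For a finite language L, the pumping lemma holds vacuously if p > max|s| for s ∈ L.

The longest string in L = {aaa, bbb, ccc} has length 3.
If p = 4, then no string s ∈ L has |s| ≥ p, so the condition is vacuously true.

The minimum pumping length is p = 4.

Why no smaller p works: for any p ≤ 3, the longest string s ∈ L has |s| = 3 ≥ p, so it would
have to be pumpable; but pumping up (i = 2, 3, ...) produces ever longer strings, which cannot all lie in the
finite language L. So the pumping property fails for every p ≤ 3.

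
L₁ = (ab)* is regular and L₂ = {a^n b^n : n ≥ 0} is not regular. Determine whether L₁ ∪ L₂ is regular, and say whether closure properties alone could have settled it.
No — L₁ ∪ L₂ is not regular.

Let U = (ab)* ∪ {a^n b^n}. If U were regular, then U ∩ aa*bb* would be regular (closure under intersection with a regular language). But (ab)* ∩ aa*bb* = {ab} and {a^n b^n} ∩ aa*bb* = {a^n b^n : n ≥ 1}, so U ∩ aa*bb* = {a^n b^n : n ≥ 1}, which is not regular. Hence U is not regular.

Note that the bare facts "L₁ regular, L₂ non-regular" do not settle the question by themselves: the closure of regular languages under ∪, ∩, complement and difference applies only when BOTH operands are regular. With a non-regular operand the result can come out regular or non-regular depending on the specific languages, so one has to work out L₁ ∪ L₂ for this particular pair, as above.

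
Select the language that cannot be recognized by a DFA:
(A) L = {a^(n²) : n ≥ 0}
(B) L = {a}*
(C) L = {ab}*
(A) {a^(n²) : n ≥ 0}

(A) L = {a^(n²) : n ≥ 0} is NOT regular.

The pumping lemma can be used to prove this:
After pumping, length is no longer a perfect square

The other languages are regular because they can be recognized by finite automata.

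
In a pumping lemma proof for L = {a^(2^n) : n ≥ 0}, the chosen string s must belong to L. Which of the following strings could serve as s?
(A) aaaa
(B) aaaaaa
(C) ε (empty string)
(A) aaaa

The pumping lemma is applied to a string s that lies in L, so first check membership of each option:
- (A) aaaa has length 4 = 2^2, so it is in L ✓
- (B) aaaaaa has length 6, strictly between 2^2 = 4 and 2^3 = 8, so it is not in L ✗
- (C) ε has length 0, which is not a power of 2, so it is not in L ✗

Only (A) aaaa is in L, so it is the only candidate that could play the role of s.
(In a complete proof one picks s in terms of the pumping length p so that |s| ≥ p is guaranteed; a fixed string like aaaa illustrates the shape of such an s.)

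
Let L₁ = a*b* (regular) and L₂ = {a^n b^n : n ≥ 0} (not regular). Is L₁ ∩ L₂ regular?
No — L₁ ∩ L₂ is not regular.

Every string a^n b^n already lies in a*b*, so L₁ ∩ L₂ = {a^n b^n : n ≥ 0} = L₂ itself, which is the standard non-regular language (pump s = a^p b^p).

Note that the bare facts "L₁ regular, L₂ non-regular" do not settle the question by themselves: the closure of regular languages under ∪, ∩, complement and difference applies only when BOTH operands are regular. With a non-regular operand the result can come out regular or non-regular depending on the specific languages, so one has to work out L₁ ∩ L₂ for this particular pair, as above.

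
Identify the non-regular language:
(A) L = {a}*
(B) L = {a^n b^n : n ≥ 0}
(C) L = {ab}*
(B) {a^n b^n : n ≥ 0}

(B) L = {a^n b^n : n ≥ 0} is NOT regular.

The pumping lemma can be used to prove this:
After pumping, the number of a's and b's become unequal

The other languages are regular because they can be recognized by finite automata.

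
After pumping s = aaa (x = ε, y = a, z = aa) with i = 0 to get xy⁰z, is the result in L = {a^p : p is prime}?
Yes

xy⁰z = ε · ε · aa = aa.
aa has length 2, which is prime, so it is in L.
(A single pumped string landing in L is not a contradiction by itself; a non-regularity proof needs some i for which xy^i z ∉ L, for every admissible decomposition.)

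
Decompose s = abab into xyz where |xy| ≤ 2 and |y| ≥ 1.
x = '', y = 'a', z = 'bab'

For s = abab and p = 2, one valid decomposition is:
- x = '' (length 0)
- y = 'a' (length 1)
- z = 'bab' (length 3)

Verification:
- xyz = '' + 'a' + 'bab' = abab ✓
- |xy| = 1 ≤ 2 ✓
- |y| = 1 > 0 ✓

All pumping lemma constraints are satisfied.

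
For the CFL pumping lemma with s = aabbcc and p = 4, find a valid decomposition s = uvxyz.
u='a', v='a', x='bb', y='c', z='c'

For s = aabbcc with pumping length p = 4:

One valid decomposition:
- u = 'a'
- v = 'a'
- x = 'bb'
- y = 'c'
- z = 'c'

Verification:
- uvxyz = 'a' + 'a' + 'bb' + 'c' + 'c' = aabbcc ✓
- |vxy| = |'abbc'| = 4 ≤ 4 ✓
- |vy| = |'ac'| = 2 > 0 ✓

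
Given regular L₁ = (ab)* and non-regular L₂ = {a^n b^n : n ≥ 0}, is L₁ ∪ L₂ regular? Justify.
No — L₁ ∪ L₂ is not regular.

Let U = (ab)* ∪ {a^n b^n}. If U were regular, then U ∩ aa*bb* would be regular (closure under intersection with a regular language). But (ab)* ∩ aa*bb* = {ab} and {a^n b^n} ∩ aa*bb* = {a^n b^n : n ≥ 1}, so U ∩ aa*bb* = {a^n b^n : n ≥ 1}, which is not regular. Hence U is not regular.

Note that the bare facts "L₁ regular, L₂ non-regular" do not settle the question by themselves: the closure of regular languages under ∪, ∩, complement and difference applies only when BOTH operands are regular. With a non-regular operand the result can come out regular or non-regular depending on the specific languages, so one has to work out L₁ ∪ L₂ for this particular pair, as above.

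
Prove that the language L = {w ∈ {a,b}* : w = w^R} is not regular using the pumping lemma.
Assume for contradiction that L is regular, and let p ≥ 1 be the pumping length given by the pumping lemma.
Choose s = a^p b a^p. Then s ∈ L (it reads the same in both directions) and |s| = 2p + 1 ≥ p.
By the pumping lemma, s = xyz for some x, y, z with |xy| ≤ p, |y| ≥ 1, and xy^i z ∈ L for every i ≥ 0.
Since |xy| ≤ p and the first p symbols of s are all a's, y = a^k for some k with 1 ≤ k ≤ p.

Take i = 0: xy⁰z = a^(p − k) b a^p.
Its reversal is a^p b a^(p − k). These differ because the block of a's before the unique b has length p − k in one and p in the other, and p − k ≠ p since k ≥ 1. So xy⁰z is not a palindrome, i.e. xy⁰z ∉ L.

This contradicts the pumping lemma, which requires xy^i z ∈ L for all i ≥ 0.
Hence L = {w ∈ {a,b}* : w = w^R} is not regular. ∎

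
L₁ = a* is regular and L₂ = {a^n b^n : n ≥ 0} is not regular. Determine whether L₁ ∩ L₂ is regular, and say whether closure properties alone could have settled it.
Yes — L₁ ∩ L₂ is regular.

A string of a* contains no b's, and the only string of {a^n b^n} with no b's is ε (n = 0). So L₁ ∩ L₂ = {ε}, a finite language, which is regular.

Note that the bare facts "L₁ regular, L₂ non-regular" do not settle the question by themselves: the closure of regular languages under ∪, ∩, complement and difference applies only when BOTH operands are regular. With a non-regular operand the result can come out regular or non-regular depending on the specific languages, so one has to work out L₁ ∩ L₂ for this particular pair, as above.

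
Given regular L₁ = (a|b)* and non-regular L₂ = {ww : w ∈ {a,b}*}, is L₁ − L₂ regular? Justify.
No — L₁ − L₂ is not regular.

L₁ − L₂ is the complement of {ww} within {a,b}*. If it were regular, its complement {ww} would be regular as well (regular languages are closed under complement) — contradiction. So L₁ − L₂ is not regular.

Note that the bare facts "L₁ regular, L₂ non-regular" do not settle the question by themselves: the closure of regular languages under ∪, ∩, complement and difference applies only when BOTH operands are regular. With a non-regular operand the result can come out regular or non-regular depending on the specific languages, so one has to work out L₁ − L₂ for this particular pair, as above.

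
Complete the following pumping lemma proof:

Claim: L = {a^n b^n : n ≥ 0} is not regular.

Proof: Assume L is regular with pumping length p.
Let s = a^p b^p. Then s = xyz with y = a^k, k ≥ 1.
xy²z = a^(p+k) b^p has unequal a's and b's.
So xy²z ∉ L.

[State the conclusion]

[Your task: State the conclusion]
This contradicts the pumping lemma for regular languages,
which guarantees xy^i z ∈ L for all i ≥ 0.

Since our assumption that L is regular leads to a contradiction,
we conclude that L = {a^n b^n : n ≥ 0} is NOT regular. ∎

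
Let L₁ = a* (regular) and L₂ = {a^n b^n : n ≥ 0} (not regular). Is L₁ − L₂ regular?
Yes — L₁ − L₂ is regular.

The only string of a* that lies in {a^n b^n} is ε, so L₁ − L₂ = a* − {ε} = a⁺ = aa*, which is regular.

Note that the bare facts "L₁ regular, L₂ non-regular" do not settle the question by themselves: the closure of regular languages under ∪, ∩, complement and difference applies only when BOTH operands are regular. With a non-regular operand the result can come out regular or non-regular depending on the specific languages, so one has to work out L₁ − L₂ for this particular pair, as above.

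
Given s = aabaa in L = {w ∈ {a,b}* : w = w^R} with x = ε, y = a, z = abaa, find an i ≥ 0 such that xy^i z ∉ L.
i = 0

xy⁰z = ε · ε · abaa = abaa; abaa reversed is aaba ≠ abaa, so it is not a palindrome and is not in L.
(Other choices also work, e.g. i = 2, 3; only i = 1 is guaranteed to stay in L since xy¹z = s.)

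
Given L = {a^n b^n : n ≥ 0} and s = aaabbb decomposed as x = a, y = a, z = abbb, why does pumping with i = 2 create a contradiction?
xy²z = aaaabbb ∉ L

Pumping with i = 2 replaces y = a by y² = aa:
- Original: s = xyz = aaabbb; aaabbb = a^3 b^3 has equal counts (3 = 3), so it is in L
- Pumped: xy²z = a · aa · abbb = aaaabbb
- aaaabbb has 4 a's and 3 b's; 4 ≠ 3, so it is not in L

The pumping lemma would require xy²z ∈ L, so this decomposition yields a contradiction.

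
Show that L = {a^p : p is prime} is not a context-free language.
Assume for contradiction that L is context-free, and let p ≥ 1 be the pumping length given by the pumping lemma for CFLs.
Choose a prime q with q ≥ p and let s = a^q. Then s ∈ L and |s| = q ≥ p.
By the CFL pumping lemma, s = uvxyz for some u, v, x, y, z with |vxy| ≤ p, |vy| ≥ 1, and uv^i xy^i z ∈ L for every i ≥ 0.
All symbols are a's, so only lengths matter: let k = |vy|, with 1 ≤ k ≤ p. Then |uv^i xy^i z| = q + (i − 1)k.

Take i = q + 1: the length is q + qk = q(k + 1).
Both factors satisfy q ≥ 2 and k + 1 ≥ 2, so q(k + 1) is composite and uv^(q+1) xy^(q+1) z ∉ L.

This contradicts the CFL pumping lemma, which requires uv^i xy^i z ∈ L for all i ≥ 0.
Hence L = {a^p : p is prime} is not context-free. ∎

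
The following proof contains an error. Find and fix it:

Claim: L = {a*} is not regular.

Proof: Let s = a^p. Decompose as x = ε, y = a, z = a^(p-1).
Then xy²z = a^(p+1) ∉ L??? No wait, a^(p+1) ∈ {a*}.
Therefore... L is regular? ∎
Error: The proof attempts to show a*  is not regular, but a* IS regular!

Correction: a* is a regular language (recognized by a simple DFA with one accepting state and self-loop on 'a'). The pumping lemma can only prove non-regularity, not regularity. For regular languages, pumping always works.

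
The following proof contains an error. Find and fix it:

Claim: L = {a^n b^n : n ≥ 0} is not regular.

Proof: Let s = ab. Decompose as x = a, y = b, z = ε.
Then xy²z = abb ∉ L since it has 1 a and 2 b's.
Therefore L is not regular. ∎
Error: The string s = ab might be shorter than the pumping length p.

Correction: Choose s = a^p b^p to ensure |s| ≥ p. Also, the decomposition is wrong: with |xy| ≤ p, y cannot include b's when s starts with p a's.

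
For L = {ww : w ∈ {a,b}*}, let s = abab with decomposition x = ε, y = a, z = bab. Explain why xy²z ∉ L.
xy²z = aabab ∉ L

Pumping with i = 2 replaces y = a by y² = aa:
- Original: s = xyz = abab; abab splits into halves ab · ab, which are equal, so it is in L (w = ab)
- Pumped: xy²z = ε · aa · bab = aabab
- aabab has odd length 5, so it cannot be written as ww and is not in L

The pumping lemma would require xy²z ∈ L, so this decomposition yields a contradiction.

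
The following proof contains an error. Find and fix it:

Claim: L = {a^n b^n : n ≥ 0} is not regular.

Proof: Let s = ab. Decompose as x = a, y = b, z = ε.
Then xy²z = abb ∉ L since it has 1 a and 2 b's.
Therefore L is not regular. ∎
Error: The string s = ab might be shorter than the pumping length p.

Correction: Choose s = a^p b^p to ensure |s| ≥ p. Also, the decomposition is wrong: with |xy| ≤ p, y cannot include b's when s starts with p a's.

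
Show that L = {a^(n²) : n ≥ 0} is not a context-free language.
Assume for contradiction that L is context-free, and let p ≥ 1 be the pumping length given by the pumping lemma for CFLs.
Choose s = a^(p²). Then s ∈ L and |s| = p² ≥ p.
By the CFL pumping lemma, s = uvxyz for some u, v, x, y, z with |vxy| ≤ p, |vy| ≥ 1, and uv^i xy^i z ∈ L for every i ≥ 0.
All symbols are a's, so only lengths matter: let k = |vy|, with 1 ≤ k ≤ |vxy| ≤ p.

Take i = 2: |uv²xy²z| = p² + k, and p² < p² + k ≤ p² + p < (p + 1)².
So the length lies strictly between consecutive squares and is not a perfect square; uv²xy²z ∉ L.

This contradicts the CFL pumping lemma, which requires uv^i xy^i z ∈ L for all i ≥ 0.
Hence L = {a^(n²) : n ≥ 0} is not context-free. ∎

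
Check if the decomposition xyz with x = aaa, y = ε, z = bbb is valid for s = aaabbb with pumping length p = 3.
Violated: |y| > 0

The decomposition x = aaa, y = ε, z = bbb for s = aaabbb with p = 3
violates the constraint: |y| > 0

|y| = 0, but the pumping lemma requires |y| > 0 (y must be non-empty).

Pumping lemma constraints:
1. xyz = s (decomposition is valid)
2. |xy| ≤ p
3. |y| > 0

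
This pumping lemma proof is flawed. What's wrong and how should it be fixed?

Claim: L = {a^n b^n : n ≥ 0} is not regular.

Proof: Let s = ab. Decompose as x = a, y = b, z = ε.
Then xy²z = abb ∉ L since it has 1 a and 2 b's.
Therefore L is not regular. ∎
Error: The string s = ab might be shorter than the pumping length p.

Correction: Choose s = a^p b^p to ensure |s| ≥ p. Also, the decomposition is wrong: with |xy| ≤ p, y cannot include b's when s starts with p a's.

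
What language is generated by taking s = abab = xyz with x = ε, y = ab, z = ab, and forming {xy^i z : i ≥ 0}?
{xy^i z : i ≥ 0} = {(ab)^(i+1) : i ≥ 0} = {ab, abab, ababab, ...}

With x = ε, y = ab, z = ab: Pumping 'ab' gives strings of alternating a's and b's.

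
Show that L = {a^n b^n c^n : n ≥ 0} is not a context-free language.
Assume for contradiction that L is context-free, and let p ≥ 1 be the pumping length given by the pumping lemma for CFLs.
Choose s = a^p b^p c^p. Then s ∈ L and |s| = 3p ≥ p.
By the CFL pumping lemma, s = uvxyz for some u, v, x, y, z with |vxy| ≤ p, |vy| ≥ 1, and uv^i xy^i z ∈ L for every i ≥ 0.

Because |vxy| ≤ p, the window vxy cannot contain both an a and a c: any substring of s containing both must include the entire block b^p plus at least one a and one c, so it has length ≥ p + 2 > p.
Hence at least one of the letters a, c does not occur in vy at all.

Take i = 0: the string uxz is obtained from s by deleting |vy| ≥ 1 symbols, so |uxz| = 3p − |vy| < 3p.
But the letter (a or c) that does not occur in vy still occurs exactly p times in uxz. Every string of L with exactly p copies of some letter is a^p b^p c^p, of length 3p. Since |uxz| < 3p, uxz ∉ L.

This contradicts the CFL pumping lemma, which requires uv^i xy^i z ∈ L for all i ≥ 0.
Hence L = {a^n b^n c^n : n ≥ 0} is not context-free. ∎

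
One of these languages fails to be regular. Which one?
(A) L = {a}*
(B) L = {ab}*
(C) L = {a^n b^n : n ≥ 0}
(C) {a^n b^n : n ≥ 0}

(C) L = {a^n b^n : n ≥ 0} is NOT regular.

The pumping lemma can be used to prove this:
After pumping, the number of a's and b's become unequal

The other languages are regular because they can be recognized by finite automata.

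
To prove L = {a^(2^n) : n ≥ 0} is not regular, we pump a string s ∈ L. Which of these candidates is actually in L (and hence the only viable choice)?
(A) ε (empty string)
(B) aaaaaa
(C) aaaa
(C) aaaa

The pumping lemma is applied to a string s that lies in L, so first check membership of each option:
- (A) ε has length 0, which is not a power of 2, so it is not in L ✗
- (B) aaaaaa has length 6, strictly between 2^2 = 4 and 2^3 = 8, so it is not in L ✗
- (C) aaaa has length 4 = 2^2, so it is in L ✓

Only (C) aaaa is in L, so it is the only candidate that could play the role of s.
(In a complete proof one picks s in terms of the pumping length p so that |s| ≥ p is guaranteed; a fixed string like aaaa illustrates the shape of such an s.)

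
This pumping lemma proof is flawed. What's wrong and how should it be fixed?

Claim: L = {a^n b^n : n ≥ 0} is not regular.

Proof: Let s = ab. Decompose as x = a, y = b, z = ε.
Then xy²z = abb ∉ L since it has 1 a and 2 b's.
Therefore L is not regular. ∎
Error: The string s = ab might be shorter than the pumping length p.

Correction: Choose s = a^p b^p to ensure |s| ≥ p. Also, the decomposition is wrong: with |xy| ≤ p, y cannot include b's when s starts with p a's.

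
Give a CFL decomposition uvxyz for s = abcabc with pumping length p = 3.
u='ab', v='c', x='a', y='b', z='c'

For s = abcabc with pumping length p = 3:

One valid decomposition:
- u = 'ab'
- v = 'c'
- x = 'a'
- y = 'b'
- z = 'c'

Verification:
- uvxyz = 'ab' + 'c' + 'a' + 'b' + 'c' = abcabc ✓
- |vxy| = |'cab'| = 3 ≤ 3 ✓
- |vy| = |'cb'| = 2 > 0 ✓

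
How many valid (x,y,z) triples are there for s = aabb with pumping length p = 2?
3

For s = 'aabb' with pumping length p = 2:

Constraints: |xy| ≤ 2, |y| > 0

Valid decompositions (|xy| ≤ p, |y| ≥ 1):
  • x='', y='a', z='abb'
  • x='a', y='a', z='bb'
  • x='', y='aa', z='bb'

Total count: 3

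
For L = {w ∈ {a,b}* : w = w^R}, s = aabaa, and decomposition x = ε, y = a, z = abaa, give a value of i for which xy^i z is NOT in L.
i = 0

xy⁰z = ε · ε · abaa = abaa; abaa reversed is aaba ≠ abaa, so it is not a palindrome and is not in L.
(Other choices also work, e.g. i = 2, 3; only i = 1 is guaranteed to stay in L since xy¹z = s.)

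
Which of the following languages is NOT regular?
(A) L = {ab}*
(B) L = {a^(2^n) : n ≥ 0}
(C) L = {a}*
(B) {a^(2^n) : n ≥ 0}

(B) L = {a^(2^n) : n ≥ 0} is NOT regular.

The pumping lemma can be used to prove this:
After pumping, length is no longer a power of 2

The other languages are regular because they can be recognized by finite automata.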